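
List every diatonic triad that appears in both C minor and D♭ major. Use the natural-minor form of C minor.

Triads in C minor (natural minor): Cm (i), Ddim (ii°), E♭ (III), Fm (iv), Gm (v), A♭ (VI), B♭ (VII).
Triads in D♭ major: D♭ (I), E♭m (ii), Fm (iii), G♭ (IV), A♭ (V), B♭m (vi), Cdim (vii°).
Shared triads with their functions: Fm (iv in C minor, iii in D♭ major); A♭ (VI in C minor, V in D♭ major).

Fm, A♭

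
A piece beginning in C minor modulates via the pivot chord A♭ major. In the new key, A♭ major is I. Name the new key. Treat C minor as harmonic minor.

A♭ major

The numeral I denotes a major triad on scale degree 1. With A♭ on degree 1, the tonic of the new key is A♭.
Degree 1 carries a major triad in major keys, so the destination is A♭ major.
Check: the diatonic triads of A♭ major are A♭ (I), B♭m (ii), Cm (iii), D♭ (IV), E♭ (V), Fm (vi), Gdim (vii°) — A♭ major is indeed I.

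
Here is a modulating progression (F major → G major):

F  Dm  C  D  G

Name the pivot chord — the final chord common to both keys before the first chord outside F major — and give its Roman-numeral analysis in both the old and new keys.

C — V in F major, IV in G major

Chords diatonic to F major: F, Gm, Am, Bb, C, Dm, Edim.
Reading the progression, the first chord not in that set is D, so the modulation leaves F major there.
The chord immediately before D is C, which is diatonic to both keys: V in F major and IV in G major.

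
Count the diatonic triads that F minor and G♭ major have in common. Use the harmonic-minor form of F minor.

2

Diatonic triads of F minor (harmonic minor): F minor (i), G diminished (ii°), A♭ augmented (III+), B♭ minor (iv), C major (V), D♭ major (VI), E diminished (vii°).
Diatonic triads of G♭ major: G♭ major (I), A♭ minor (ii), B♭ minor (iii), C♭ major (IV), D♭ major (V), E♭ minor (vi), F diminished (vii°).
Matching root and quality in both lists: B♭ minor, D♭ major.
That gives 2 common triads.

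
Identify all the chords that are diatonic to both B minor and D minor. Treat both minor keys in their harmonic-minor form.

C♯dim

Triads in B minor (harmonic minor): Bm (i), C♯dim (ii°), Daug (III+), Em (iv), F♯ (V), G (VI), A♯dim (vii°).
Triads in D minor (harmonic minor): Dm (i), Edim (ii°), Faug (III+), Gm (iv), A (V), B♭ (VI), C♯dim (vii°).
Shared triads with their functions: C♯dim (ii° in B minor, vii° in D minor).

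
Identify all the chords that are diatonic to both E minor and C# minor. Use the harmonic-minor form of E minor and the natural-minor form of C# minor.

Triads in E minor (harmonic minor): Em (i), F#dim (ii°), Gaug (III+), Am (iv), B (V), C (VI), D#dim (vii°).
Triads in C# minor (natural minor): C#m (i), D#dim (ii°), E (III), F#m (iv), G#m (v), A (VI), B (VII).
Shared triads with their functions: B (V in E minor, VII in C# minor); D#dim (vii° in E minor, ii° in C# minor).

B, D#dim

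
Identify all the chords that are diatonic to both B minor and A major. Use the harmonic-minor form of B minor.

Bm

Triads in B minor (harmonic minor): B minor (i), C# diminished (ii°), D augmented (III+), E minor (iv), F# major (V), G major (VI), A# diminished (vii°).
Triads in A major: A major (I), B minor (ii), C# minor (iii), D major (IV), E major (V), F# minor (vi), G# diminished (vii°).
Shared triads with their functions: B minor (i in B minor, ii in A major).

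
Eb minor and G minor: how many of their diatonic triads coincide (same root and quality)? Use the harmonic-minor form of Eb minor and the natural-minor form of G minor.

1

Diatonic triads of Eb minor (harmonic minor): Eb minor (i), F diminished (ii°), Gb augmented (III+), Ab minor (iv), Bb major (V), Cb major (VI), D diminished (vii°).
Diatonic triads of G minor (natural minor): G minor (i), A diminished (ii°), Bb major (III), C minor (iv), D minor (v), Eb major (VI), F major (VII).
Matching root and quality in both lists: Bb major.
That gives 1 common triad.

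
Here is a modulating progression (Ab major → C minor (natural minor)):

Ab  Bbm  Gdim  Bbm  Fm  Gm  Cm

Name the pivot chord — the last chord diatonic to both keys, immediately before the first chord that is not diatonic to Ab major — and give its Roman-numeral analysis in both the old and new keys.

Fm — vi in Ab major, iv in C minor

Chords diatonic to Ab major: Ab, Bbm, Cm, Db, Eb, Fm, Gdim.
Reading the progression, the first chord not in that set is Gm, so the modulation leaves Ab major there.
The chord immediately before Gm is Fm, which is diatonic to both keys: vi in Ab major and iv in C minor.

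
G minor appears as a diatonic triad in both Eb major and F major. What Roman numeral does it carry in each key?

The scale of Eb major is Eb F G Ab Bb C D; G is degree 3, and the triad built there (G-Bb-D) is minor, so it is iii.
The scale of F major is F G A Bb C D E; G is degree 2, and the triad built there (G-Bb-D) is minor, so it is ii.

iii in Eb major; ii in F major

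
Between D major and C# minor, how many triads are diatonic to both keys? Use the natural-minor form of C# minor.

Diatonic triads of D major: D (I), Em (ii), F#m (iii), G (IV), A (V), Bm (vi), C#dim (vii°).
Diatonic triads of C# minor (natural minor): C#m (i), D#dim (ii°), E (III), F#m (iv), G#m (v), A (VI), B (VII).
Matching root and quality in both lists: F#m, A.
That gives 2 common triads.

2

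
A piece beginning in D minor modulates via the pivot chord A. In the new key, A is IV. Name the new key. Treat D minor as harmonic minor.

The numeral IV denotes a major triad on scale degree 4. With A on degree 4, the tonic of the new key is E.
Degree 4 carries a major triad in major keys, so the destination is E major.
Check: the diatonic triads of E major are E (I), F#m (ii), G#m (iii), A (IV), B (V), C#m (vi), D#dim (vii°) — A is indeed IV.

E major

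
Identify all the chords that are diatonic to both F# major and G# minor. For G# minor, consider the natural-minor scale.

Triads in F# major: F# major (I), G# minor (ii), A# minor (iii), B major (IV), C# major (V), D# minor (vi), E# diminished (vii°).
Triads in G# minor (natural minor): G# minor (i), A# diminished (ii°), B major (III), C# minor (iv), D# minor (v), E major (VI), F# major (VII).
Shared triads with their functions: F# major (I in F# major, VII in G# minor); G# minor (ii in F# major, i in G# minor); B major (IV in F# major, III in G# minor); D# minor (vi in F# major, v in G# minor).

F#, G#m, B, D#m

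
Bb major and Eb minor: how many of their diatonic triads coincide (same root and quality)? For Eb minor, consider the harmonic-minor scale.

1

Diatonic triads of Bb major: Bb (I), Cm (ii), Dm (iii), Eb (IV), F (V), Gm (vi), Adim (vii°).
Diatonic triads of Eb minor (harmonic minor): Ebm (i), Fdim (ii°), Gbaug (III+), Abm (iv), Bb (V), Cb (VI), Ddim (vii°).
Matching root and quality in both lists: Bb.
That gives 1 common triad.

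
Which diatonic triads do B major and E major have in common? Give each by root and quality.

B, C#m, E, G#m

Triads in B major: B major (I), C# minor (ii), D# minor (iii), E major (IV), F# major (V), G# minor (vi), A# diminished (vii°).
Triads in E major: E major (I), F# minor (ii), G# minor (iii), A major (IV), B major (V), C# minor (vi), D# diminished (vii°).
Shared triads with their functions: B major (I in B major, V in E major); C# minor (ii in B major, vi in E major); E major (IV in B major, I in E major); G# minor (vi in B major, iii in E major).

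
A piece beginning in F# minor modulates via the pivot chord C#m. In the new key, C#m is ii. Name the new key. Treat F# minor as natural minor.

The numeral ii denotes a minor triad on scale degree 2. With C# on degree 2, the tonic of the new key is B.
Degree 2 carries a minor triad in major keys, so the destination is B major.
Check: the diatonic triads of B major are B (I), C#m (ii), D#m (iii), E (IV), F# (V), G#m (vi), A#dim (vii°) — C#m is indeed ii.

B major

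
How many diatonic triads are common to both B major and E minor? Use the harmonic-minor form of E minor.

Diatonic triads of B major: B major (I), C♯ minor (ii), D♯ minor (iii), E major (IV), F♯ major (V), G♯ minor (vi), A♯ diminished (vii°).
Diatonic triads of E minor (harmonic minor): E minor (i), F♯ diminished (ii°), G augmented (III+), A minor (iv), B major (V), C major (VI), D♯ diminished (vii°).
Matching root and quality in both lists: B major.
That gives 1 common triad.

1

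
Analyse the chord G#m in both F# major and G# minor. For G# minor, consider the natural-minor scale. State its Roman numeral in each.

ii in F# major; i in G# minor

The scale of F# major is F# G# A# B C# D# E#; G# is degree 2, and the triad built there (G#-B-D#) is minor, so it is ii.
The scale of G# minor (natural minor) is G# A# B C# D# E F#; G# is degree 1, and the triad built there (G#-B-D#) is minor, so it is i.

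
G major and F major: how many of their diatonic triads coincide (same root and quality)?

2

Diatonic triads of G major: G (I), Am (ii), Bm (iii), C (IV), D (V), Em (vi), F#dim (vii°).
Diatonic triads of F major: F (I), Gm (ii), Am (iii), Bb (IV), C (V), Dm (vi), Edim (vii°).
Matching root and quality in both lists: Am, C.
That gives 2 common triads.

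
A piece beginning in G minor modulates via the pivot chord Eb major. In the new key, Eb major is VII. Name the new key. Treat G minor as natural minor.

F minor

The numeral VII denotes a major triad on scale degree 7. With Eb on degree 7, the tonic of the new key is F.
Degree 7 carries a major triad in natural-minor keys, so the destination is F minor.
Check: the diatonic triads of F minor (natural minor) are Fm (i), Gdim (ii°), Ab (III), Bbm (iv), Cm (v), Db (VI), Eb (VII) — Eb major is indeed VII.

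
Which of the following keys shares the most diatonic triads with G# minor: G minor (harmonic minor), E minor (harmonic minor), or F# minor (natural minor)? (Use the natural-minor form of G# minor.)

F# minor

Triads of G# minor (natural minor): G# minor (i), A# diminished (ii°), B major (III), C# minor (iv), D# minor (v), E major (VI), F# major (VII).
G minor (harmonic minor) shares 0: none.
E minor (harmonic minor) shares 1: B.
F# minor (natural minor) shares 2: C#m, E.
The most common triads (2) are shared with F# minor.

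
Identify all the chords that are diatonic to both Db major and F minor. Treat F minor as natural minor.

Triads in Db major: Db (I), Ebm (ii), Fm (iii), Gb (IV), Ab (V), Bbm (vi), Cdim (vii°).
Triads in F minor (natural minor): Fm (i), Gdim (ii°), Ab (III), Bbm (iv), Cm (v), Db (VI), Eb (VII).
Shared triads with their functions: Db (I in Db major, VI in F minor); Fm (iii in Db major, i in F minor); Ab (V in Db major, III in F minor); Bbm (vi in Db major, iv in F minor).

Db, Fm, Ab, Bbm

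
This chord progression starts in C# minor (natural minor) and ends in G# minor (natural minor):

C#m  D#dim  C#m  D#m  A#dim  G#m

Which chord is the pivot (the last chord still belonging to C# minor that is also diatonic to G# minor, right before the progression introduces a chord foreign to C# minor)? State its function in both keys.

C#m — i in C# minor, iv in G# minor

Chords diatonic to C# minor: C#m, D#dim, E, F#m, G#m, A, B.
Reading the progression, the first chord not in that set is D#m, so the modulation leaves C# minor there.
The chord immediately before D#m is C#m, which is diatonic to both keys: i in C# minor and iv in G# minor.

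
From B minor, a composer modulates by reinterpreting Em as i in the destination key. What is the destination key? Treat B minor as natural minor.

The numeral i denotes a minor triad on scale degree 1. With E on degree 1, the tonic of the new key is E.
Degree 1 carries a minor triad in minor keys, so the destination is E minor.
Check: the diatonic triads of E minor (natural minor) are Em (i), F#dim (ii°), G (III), Am (iv), Bm (v), C (VI), D (VII) — Em is indeed i.

E minor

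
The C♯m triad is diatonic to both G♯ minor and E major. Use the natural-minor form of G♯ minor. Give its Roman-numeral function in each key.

iv in G♯ minor; vi in E major

The scale of G♯ minor (natural minor) is G♯ A♯ B C♯ D♯ E F♯; C♯ is degree 4, and the triad built there (C♯-E-G♯) is minor, so it is iv.
The scale of E major is E F♯ G♯ A B C♯ D♯; C♯ is degree 6, and the triad built there (C♯-E-G♯) is minor, so it is vi.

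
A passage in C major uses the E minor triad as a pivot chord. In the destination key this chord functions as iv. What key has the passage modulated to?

B minor

The numeral iv denotes a minor triad on scale degree 4. With E on degree 4, the tonic of the new key is B.
Degree 4 carries a minor triad in minor keys, so the destination is B minor.
Check: the diatonic triads of B minor (natural minor) are Bm (i), C#dim (ii°), D (III), Em (iv), F#m (v), G (VI), A (VII) — E minor is indeed iv.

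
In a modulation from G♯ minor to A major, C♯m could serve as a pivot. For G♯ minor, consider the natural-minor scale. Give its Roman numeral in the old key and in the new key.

iv in G♯ minor; iii in A major

The scale of G♯ minor (natural minor) is G♯ A♯ B C♯ D♯ E F♯; C♯ is degree 4, and the triad built there (C♯-E-G♯) is minor, so it is iv.
The scale of A major is A B C♯ D E F♯ G♯; C♯ is degree 3, and the triad built there (C♯-E-G♯) is minor, so it is iii.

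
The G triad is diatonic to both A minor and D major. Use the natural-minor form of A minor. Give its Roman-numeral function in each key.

VII in A minor; IV in D major

The scale of A minor (natural minor) is A B C D E F G; G is degree 7, and the triad built there (G-B-D) is major, so it is VII.
The scale of D major is D E F# G A B C#; G is degree 4, and the triad built there (G-B-D) is major, so it is IV.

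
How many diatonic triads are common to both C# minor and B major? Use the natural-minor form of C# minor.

4

Diatonic triads of C# minor (natural minor): C#m (i), D#dim (ii°), E (III), F#m (iv), G#m (v), A (VI), B (VII).
Diatonic triads of B major: B (I), C#m (ii), D#m (iii), E (IV), F# (V), G#m (vi), A#dim (vii°).
Matching root and quality in both lists: C#m, E, G#m, B.
That gives 4 common triads.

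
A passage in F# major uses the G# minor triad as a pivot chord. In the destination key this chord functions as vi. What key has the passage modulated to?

B major

The numeral vi denotes a minor triad on scale degree 6. With G# on degree 6, the tonic of the new key is B.
Degree 6 carries a minor triad in major keys, so the destination is B major.
Check: the diatonic triads of B major are B (I), C#m (ii), D#m (iii), E (IV), F# (V), G#m (vi), A#dim (vii°) — G# minor is indeed vi.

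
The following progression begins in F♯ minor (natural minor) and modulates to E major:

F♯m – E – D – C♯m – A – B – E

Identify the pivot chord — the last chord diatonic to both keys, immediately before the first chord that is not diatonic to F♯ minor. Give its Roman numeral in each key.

A — III in F♯ minor, IV in E major

Chords diatonic to F♯ minor: F♯m, G♯dim, A, Bm, C♯m, D, E.
Reading the progression, the first chord not in that set is B, so the modulation leaves F♯ minor there.
The chord immediately before B is A, which is diatonic to both keys: III in F♯ minor and IV in E major.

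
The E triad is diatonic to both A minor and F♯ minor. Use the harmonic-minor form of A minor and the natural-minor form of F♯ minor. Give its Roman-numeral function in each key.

The scale of A minor (harmonic minor) is A B C D E F G♯; E is degree 5, and the triad built there (E-G♯-B) is major, so it is V.
The scale of F♯ minor (natural minor) is F♯ G♯ A B C♯ D E; E is degree 7, and the triad built there (E-G♯-B) is major, so it is VII.

V in A minor; VII in F♯ minor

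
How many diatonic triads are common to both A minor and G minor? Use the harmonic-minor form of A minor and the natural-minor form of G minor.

2

Diatonic triads of A minor (harmonic minor): Am (i), Bdim (ii°), Caug (III+), Dm (iv), E (V), F (VI), G#dim (vii°).
Diatonic triads of G minor (natural minor): Gm (i), Adim (ii°), Bb (III), Cm (iv), Dm (v), Eb (VI), F (VII).
Matching root and quality in both lists: Dm, F.
That gives 2 common triads.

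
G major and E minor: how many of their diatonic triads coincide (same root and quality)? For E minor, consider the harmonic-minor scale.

Diatonic triads of G major: G (I), Am (ii), Bm (iii), C (IV), D (V), Em (vi), F#dim (vii°).
Diatonic triads of E minor (harmonic minor): Em (i), F#dim (ii°), Gaug (III+), Am (iv), B (V), C (VI), D#dim (vii°).
Matching root and quality in both lists: Am, C, Em, F#dim.
That gives 4 common triads.

4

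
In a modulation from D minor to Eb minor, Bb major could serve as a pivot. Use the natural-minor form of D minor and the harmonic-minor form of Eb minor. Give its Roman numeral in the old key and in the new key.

The scale of D minor (natural minor) is D E F G A Bb C; Bb is degree 6, and the triad built there (Bb-D-F) is major, so it is VI.
The scale of Eb minor (harmonic minor) is Eb F Gb Ab Bb Cb D; Bb is degree 5, and the triad built there (Bb-D-F) is major, so it is V.

VI in D minor; V in Eb minor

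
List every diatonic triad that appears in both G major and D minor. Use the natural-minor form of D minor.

Triads in G major: G (I), Am (ii), Bm (iii), C (IV), D (V), Em (vi), F♯dim (vii°).
Triads in D minor (natural minor): Dm (i), Edim (ii°), F (III), Gm (iv), Am (v), B♭ (VI), C (VII).
Shared triads with their functions: Am (ii in G major, v in D minor); C (IV in G major, VII in D minor).

Am, C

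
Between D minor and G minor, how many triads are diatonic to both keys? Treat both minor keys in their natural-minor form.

Diatonic triads of D minor (natural minor): D minor (i), E diminished (ii°), F major (III), G minor (iv), A minor (v), B♭ major (VI), C major (VII).
Diatonic triads of G minor (natural minor): G minor (i), A diminished (ii°), B♭ major (III), C minor (iv), D minor (v), E♭ major (VI), F major (VII).
Matching root and quality in both lists: D minor, F major, G minor, B♭ major.
That gives 4 common triads.

4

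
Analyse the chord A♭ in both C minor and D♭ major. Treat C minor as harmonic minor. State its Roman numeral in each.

VI in C minor; V in D♭ major

The scale of C minor (harmonic minor) is C D E♭ F G A♭ B; A♭ is degree 6, and the triad built there (A♭-C-E♭) is major, so it is VI.
The scale of D♭ major is D♭ E♭ F G♭ A♭ B♭ C; A♭ is degree 5, and the triad built there (A♭-C-E♭) is major, so it is V.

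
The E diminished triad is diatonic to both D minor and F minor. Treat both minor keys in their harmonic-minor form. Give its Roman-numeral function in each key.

ii° in D minor; vii° in F minor

The scale of D minor (harmonic minor) is D E F G A Bb C#; E is degree 2, and the triad built there (E-G-Bb) is diminished, so it is ii°.
The scale of F minor (harmonic minor) is F G Ab Bb C Db E; E is degree 7, and the triad built there (E-G-Bb) is diminished, so it is vii°.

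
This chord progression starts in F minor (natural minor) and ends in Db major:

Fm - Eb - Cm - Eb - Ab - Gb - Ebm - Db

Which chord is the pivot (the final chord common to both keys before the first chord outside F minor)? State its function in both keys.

Chords diatonic to F minor: Fm, Gdim, Ab, Bbm, Cm, Db, Eb.
Reading the progression, the first chord not in that set is Gb, so the modulation leaves F minor there.
The chord immediately before Gb is Ab, which is diatonic to both keys: III in F minor and V in Db major.

Ab — III in F minor, V in Db major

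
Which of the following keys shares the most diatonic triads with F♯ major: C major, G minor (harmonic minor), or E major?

Triads of F♯ major: F♯ major (I), G♯ minor (ii), A♯ minor (iii), B major (IV), C♯ major (V), D♯ minor (vi), E♯ diminished (vii°).
C major shares 0: none.
G minor (harmonic minor) shares 0: none.
E major shares 2: G♯m, B.
The most common triads (2) are shared with E major.

E major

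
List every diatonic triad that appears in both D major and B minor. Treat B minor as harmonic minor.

Triads in D major: D (I), Em (ii), F#m (iii), G (IV), A (V), Bm (vi), C#dim (vii°).
Triads in B minor (harmonic minor): Bm (i), C#dim (ii°), Daug (III+), Em (iv), F# (V), G (VI), A#dim (vii°).
Shared triads with their functions: Em (ii in D major, iv in B minor); G (IV in D major, VI in B minor); Bm (vi in D major, i in B minor); C#dim (vii° in D major, ii° in B minor).

Em, G, Bm, C#dim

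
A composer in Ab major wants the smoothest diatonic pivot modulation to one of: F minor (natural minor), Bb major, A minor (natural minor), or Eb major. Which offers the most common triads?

Triads of Ab major: Ab (I), Bbm (ii), Cm (iii), Db (IV), Eb (V), Fm (vi), Gdim (vii°).
F minor (natural minor) shares 7: Ab, Bbm, Cm, Db, Eb, Fm, Gdim.
Bb major shares 2: Cm, Eb.
A minor (natural minor) shares 0: none.
Eb major shares 4: Ab, Cm, Eb, Fm.
The most common triads (7) are shared with F minor.

F minor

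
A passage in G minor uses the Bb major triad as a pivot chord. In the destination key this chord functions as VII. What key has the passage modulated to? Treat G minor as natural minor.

C minor

The numeral VII denotes a major triad on scale degree 7. With Bb on degree 7, the tonic of the new key is C.
Degree 7 carries a major triad in natural-minor keys, so the destination is C minor.
Check: the diatonic triads of C minor (natural minor) are Cm (i), Ddim (ii°), Eb (III), Fm (iv), Gm (v), Ab (VI), Bb (VII) — Bb major is indeed VII.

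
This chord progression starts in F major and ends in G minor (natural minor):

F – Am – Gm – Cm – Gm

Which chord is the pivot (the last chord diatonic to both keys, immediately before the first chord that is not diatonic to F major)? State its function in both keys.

Gm — ii in F major, i in G minor

Chords diatonic to F major: F, Gm, Am, Bb, C, Dm, Edim.
Reading the progression, the first chord not in that set is Cm, so the modulation leaves F major there.
The chord immediately before Cm is Gm, which is diatonic to both keys: ii in F major and i in G minor.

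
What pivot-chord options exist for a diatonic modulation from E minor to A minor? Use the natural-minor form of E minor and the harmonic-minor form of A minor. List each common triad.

Am

Triads in E minor (natural minor): E minor (i), F# diminished (ii°), G major (III), A minor (iv), B minor (v), C major (VI), D major (VII).
Triads in A minor (harmonic minor): A minor (i), B diminished (ii°), C augmented (III+), D minor (iv), E major (V), F major (VI), G# diminished (vii°).
Shared triads with their functions: A minor (iv in E minor, i in A minor).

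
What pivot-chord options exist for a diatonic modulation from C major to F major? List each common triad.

C, Dm, F, Am

Triads in C major: C (I), Dm (ii), Em (iii), F (IV), G (V), Am (vi), Bdim (vii°).
Triads in F major: F (I), Gm (ii), Am (iii), Bb (IV), C (V), Dm (vi), Edim (vii°).
Shared triads with their functions: C (I in C major, V in F major); Dm (ii in C major, vi in F major); F (IV in C major, I in F major); Am (vi in C major, iii in F major).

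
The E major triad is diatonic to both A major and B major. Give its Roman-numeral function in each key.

V in A major; IV in B major

The scale of A major is A B C♯ D E F♯ G♯; E is degree 5, and the triad built there (E-G♯-B) is major, so it is V.
The scale of B major is B C♯ D♯ E F♯ G♯ A♯; E is degree 4, and the triad built there (E-G♯-B) is major, so it is IV.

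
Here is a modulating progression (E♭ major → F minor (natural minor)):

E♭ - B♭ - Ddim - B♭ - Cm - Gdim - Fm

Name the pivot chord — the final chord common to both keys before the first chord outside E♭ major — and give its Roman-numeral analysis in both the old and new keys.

Cm — vi in E♭ major, v in F minor

Chords diatonic to E♭ major: E♭, Fm, Gm, A♭, B♭, Cm, Ddim.
Reading the progression, the first chord not in that set is Gdim, so the modulation leaves E♭ major there.
The chord immediately before Gdim is Cm, which is diatonic to both keys: vi in E♭ major and v in F minor.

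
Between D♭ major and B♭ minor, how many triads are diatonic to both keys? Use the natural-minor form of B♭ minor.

Diatonic triads of D♭ major: D♭ major (I), E♭ minor (ii), F minor (iii), G♭ major (IV), A♭ major (V), B♭ minor (vi), C diminished (vii°).
Diatonic triads of B♭ minor (natural minor): B♭ minor (i), C diminished (ii°), D♭ major (III), E♭ minor (iv), F minor (v), G♭ major (VI), A♭ major (VII).
Matching root and quality in both lists: D♭ major, E♭ minor, F minor, G♭ major, A♭ major, B♭ minor, C diminished.
That gives 7 common triads.

7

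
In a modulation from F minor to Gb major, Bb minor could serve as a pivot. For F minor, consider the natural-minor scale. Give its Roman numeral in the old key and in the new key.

iv in F minor; iii in Gb major

The scale of F minor (natural minor) is F G Ab Bb C Db Eb; Bb is degree 4, and the triad built there (Bb-Db-F) is minor, so it is iv.
The scale of Gb major is Gb Ab Bb Cb Db Eb F; Bb is degree 3, and the triad built there (Bb-Db-F) is minor, so it is iii.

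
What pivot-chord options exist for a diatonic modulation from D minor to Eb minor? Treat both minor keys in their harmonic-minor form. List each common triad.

Triads in D minor (harmonic minor): Dm (i), Edim (ii°), Faug (III+), Gm (iv), A (V), Bb (VI), C#dim (vii°).
Triads in Eb minor (harmonic minor): Ebm (i), Fdim (ii°), Gbaug (III+), Abm (iv), Bb (V), Cb (VI), Ddim (vii°).
Shared triads with their functions: Bb (VI in D minor, V in Eb minor).

Bb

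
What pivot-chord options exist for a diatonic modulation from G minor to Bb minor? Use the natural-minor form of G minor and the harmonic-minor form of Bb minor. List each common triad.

Triads in G minor (natural minor): Gm (i), Adim (ii°), Bb (III), Cm (iv), Dm (v), Eb (VI), F (VII).
Triads in Bb minor (harmonic minor): Bbm (i), Cdim (ii°), Dbaug (III+), Ebm (iv), F (V), Gb (VI), Adim (vii°).
Shared triads with their functions: Adim (ii° in G minor, vii° in Bb minor); F (VII in G minor, V in Bb minor).

Adim, F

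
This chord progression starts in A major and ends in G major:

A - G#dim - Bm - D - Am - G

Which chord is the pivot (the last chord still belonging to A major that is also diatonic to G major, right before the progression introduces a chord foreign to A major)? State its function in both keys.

D — IV in A major, V in G major

Chords diatonic to A major: A, Bm, C#m, D, E, F#m, G#dim.
Reading the progression, the first chord not in that set is Am, so the modulation leaves A major there.
The chord immediately before Am is D, which is diatonic to both keys: IV in A major and V in G major.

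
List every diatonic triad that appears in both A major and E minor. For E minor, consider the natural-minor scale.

Triads in A major: A (I), Bm (ii), C#m (iii), D (IV), E (V), F#m (vi), G#dim (vii°).
Triads in E minor (natural minor): Em (i), F#dim (ii°), G (III), Am (iv), Bm (v), C (VI), D (VII).
Shared triads with their functions: Bm (ii in A major, v in E minor); D (IV in A major, VII in E minor).

Bm, D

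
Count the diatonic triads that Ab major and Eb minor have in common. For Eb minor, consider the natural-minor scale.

2

Diatonic triads of Ab major: Ab (I), Bbm (ii), Cm (iii), Db (IV), Eb (V), Fm (vi), Gdim (vii°).
Diatonic triads of Eb minor (natural minor): Ebm (i), Fdim (ii°), Gb (III), Abm (iv), Bbm (v), Cb (VI), Db (VII).
Matching root and quality in both lists: Bbm, Db.
That gives 2 common triads.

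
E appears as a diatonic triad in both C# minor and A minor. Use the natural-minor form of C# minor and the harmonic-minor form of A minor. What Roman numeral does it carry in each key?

The scale of C# minor (natural minor) is C# D# E F# G# A B; E is degree 3, and the triad built there (E-G#-B) is major, so it is III.
The scale of A minor (harmonic minor) is A B C D E F G#; E is degree 5, and the triad built there (E-G#-B) is major, so it is V.

III in C# minor; V in A minor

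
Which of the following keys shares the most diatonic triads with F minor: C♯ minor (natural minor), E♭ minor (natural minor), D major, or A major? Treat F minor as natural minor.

E♭ minor

Triads of F minor (natural minor): Fm (i), Gdim (ii°), A♭ (III), B♭m (iv), Cm (v), D♭ (VI), E♭ (VII).
C♯ minor (natural minor) shares 0: none.
E♭ minor (natural minor) shares 2: B♭m, D♭.
D major shares 0: none.
A major shares 0: none.
The most common triads (2) are shared with E♭ minor.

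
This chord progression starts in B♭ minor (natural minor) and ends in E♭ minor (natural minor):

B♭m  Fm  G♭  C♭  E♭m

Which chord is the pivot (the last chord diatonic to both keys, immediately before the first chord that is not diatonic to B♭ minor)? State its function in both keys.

G♭ — VI in B♭ minor, III in E♭ minor

Chords diatonic to B♭ minor: B♭m, Cdim, D♭, E♭m, Fm, G♭, A♭.
Reading the progression, the first chord not in that set is C♭, so the modulation leaves B♭ minor there.
The chord immediately before C♭ is G♭, which is diatonic to both keys: VI in B♭ minor and III in E♭ minor.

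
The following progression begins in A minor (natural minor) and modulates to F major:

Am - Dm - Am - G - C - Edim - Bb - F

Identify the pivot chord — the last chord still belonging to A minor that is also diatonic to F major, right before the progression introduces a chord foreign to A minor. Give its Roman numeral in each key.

C — III in A minor, V in F major

Chords diatonic to A minor: Am, Bdim, C, Dm, Em, F, G.
Reading the progression, the first chord not in that set is Edim, so the modulation leaves A minor there.
The chord immediately before Edim is C, which is diatonic to both keys: III in A minor and V in F major.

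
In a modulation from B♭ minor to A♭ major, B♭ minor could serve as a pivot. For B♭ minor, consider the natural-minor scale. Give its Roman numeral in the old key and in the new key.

The scale of B♭ minor (natural minor) is B♭ C D♭ E♭ F G♭ A♭; B♭ is degree 1, and the triad built there (B♭-D♭-F) is minor, so it is i.
The scale of A♭ major is A♭ B♭ C D♭ E♭ F G; B♭ is degree 2, and the triad built there (B♭-D♭-F) is minor, so it is ii.

i in B♭ minor; ii in A♭ major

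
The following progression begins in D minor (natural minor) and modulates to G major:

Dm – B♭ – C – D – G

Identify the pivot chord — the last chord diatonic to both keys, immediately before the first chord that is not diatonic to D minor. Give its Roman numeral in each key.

C — VII in D minor, IV in G major

Chords diatonic to D minor: Dm, Edim, F, Gm, Am, B♭, C.
Reading the progression, the first chord not in that set is D, so the modulation leaves D minor there.
The chord immediately before D is C, which is diatonic to both keys: VII in D minor and IV in G major.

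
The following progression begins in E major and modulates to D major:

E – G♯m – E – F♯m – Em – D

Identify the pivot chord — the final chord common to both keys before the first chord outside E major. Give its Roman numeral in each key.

F♯m — ii in E major, iii in D major

Chords diatonic to E major: E, F♯m, G♯m, A, B, C♯m, D♯dim.
Reading the progression, the first chord not in that set is Em, so the modulation leaves E major there.
The chord immediately before Em is F♯m, which is diatonic to both keys: ii in E major and iii in D major.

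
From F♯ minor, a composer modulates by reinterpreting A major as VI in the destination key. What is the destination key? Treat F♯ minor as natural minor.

The numeral VI denotes a major triad on scale degree 6. With A on degree 6, the tonic of the new key is C♯.
Degree 6 carries a major triad in minor keys, so the destination is C♯ minor.
Check: the diatonic triads of C♯ minor (natural minor) are C♯m (i), D♯dim (ii°), E (III), F♯m (iv), G♯m (v), A (VI), B (VII) — A major is indeed VI.

C♯ minor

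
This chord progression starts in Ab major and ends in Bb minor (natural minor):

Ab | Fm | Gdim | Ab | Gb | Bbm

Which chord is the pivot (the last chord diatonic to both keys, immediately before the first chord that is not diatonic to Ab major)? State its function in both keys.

Ab — I in Ab major, VII in Bb minor

Chords diatonic to Ab major: Ab, Bbm, Cm, Db, Eb, Fm, Gdim.
Reading the progression, the first chord not in that set is Gb, so the modulation leaves Ab major there.
The chord immediately before Gb is Ab, which is diatonic to both keys: I in Ab major and VII in Bb minor.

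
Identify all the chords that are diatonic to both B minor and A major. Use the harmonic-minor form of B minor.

Bm

Triads in B minor (harmonic minor): Bm (i), C#dim (ii°), Daug (III+), Em (iv), F# (V), G (VI), A#dim (vii°).
Triads in A major: A (I), Bm (ii), C#m (iii), D (IV), E (V), F#m (vi), G#dim (vii°).
Shared triads with their functions: Bm (i in B minor, ii in A major).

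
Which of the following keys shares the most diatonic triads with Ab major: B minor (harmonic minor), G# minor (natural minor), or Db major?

Db major

Triads of Ab major: Ab (I), Bbm (ii), Cm (iii), Db (IV), Eb (V), Fm (vi), Gdim (vii°).
B minor (harmonic minor) shares 0: none.
G# minor (natural minor) shares 0: none.
Db major shares 4: Ab, Bbm, Db, Fm.
The most common triads (4) are shared with Db major.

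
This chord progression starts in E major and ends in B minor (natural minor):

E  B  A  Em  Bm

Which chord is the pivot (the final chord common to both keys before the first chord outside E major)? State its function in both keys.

Chords diatonic to E major: E, F#m, G#m, A, B, C#m, D#dim.
Reading the progression, the first chord not in that set is Em, so the modulation leaves E major there.
The chord immediately before Em is A, which is diatonic to both keys: IV in E major and VII in B minor.

A — IV in E major, VII in B minor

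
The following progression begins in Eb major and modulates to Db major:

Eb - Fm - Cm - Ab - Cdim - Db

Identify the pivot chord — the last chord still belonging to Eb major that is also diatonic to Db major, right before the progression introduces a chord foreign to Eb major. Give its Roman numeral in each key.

Chords diatonic to Eb major: Eb, Fm, Gm, Ab, Bb, Cm, Ddim.
Reading the progression, the first chord not in that set is Cdim, so the modulation leaves Eb major there.
The chord immediately before Cdim is Ab, which is diatonic to both keys: IV in Eb major and V in Db major.

Ab — IV in Eb major, V in Db major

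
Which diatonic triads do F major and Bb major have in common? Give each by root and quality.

Triads in F major: F major (I), G minor (ii), A minor (iii), Bb major (IV), C major (V), D minor (vi), E diminished (vii°).
Triads in Bb major: Bb major (I), C minor (ii), D minor (iii), Eb major (IV), F major (V), G minor (vi), A diminished (vii°).
Shared triads with their functions: F major (I in F major, V in Bb major); G minor (ii in F major, vi in Bb major); Bb major (IV in F major, I in Bb major); D minor (vi in F major, iii in Bb major).

F, Gm, Bb, Dm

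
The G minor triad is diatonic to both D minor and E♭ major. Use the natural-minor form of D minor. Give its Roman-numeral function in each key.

iv in D minor; iii in E♭ major

The scale of D minor (natural minor) is D E F G A B♭ C; G is degree 4, and the triad built there (G-B♭-D) is minor, so it is iv.
The scale of E♭ major is E♭ F G A♭ B♭ C D; G is degree 3, and the triad built there (G-B♭-D) is minor, so it is iii.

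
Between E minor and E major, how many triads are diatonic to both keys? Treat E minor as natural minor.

Diatonic triads of E minor (natural minor): Em (i), F#dim (ii°), G (III), Am (iv), Bm (v), C (VI), D (VII).
Diatonic triads of E major: E (I), F#m (ii), G#m (iii), A (IV), B (V), C#m (vi), D#dim (vii°).
No triad has the same root and quality in both keys.

0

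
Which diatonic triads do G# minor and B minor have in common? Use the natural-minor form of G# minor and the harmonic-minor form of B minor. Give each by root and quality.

A#dim, F#

Triads in G# minor (natural minor): G#m (i), A#dim (ii°), B (III), C#m (iv), D#m (v), E (VI), F# (VII).
Triads in B minor (harmonic minor): Bm (i), C#dim (ii°), Daug (III+), Em (iv), F# (V), G (VI), A#dim (vii°).
Shared triads with their functions: A#dim (ii° in G# minor, vii° in B minor); F# (VII in G# minor, V in B minor).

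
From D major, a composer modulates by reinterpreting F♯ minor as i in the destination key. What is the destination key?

F♯ minor

The numeral i denotes a minor triad on scale degree 1. With F♯ on degree 1, the tonic of the new key is F♯.
Degree 1 carries a minor triad in minor keys, so the destination is F♯ minor.
Check: the diatonic triads of F♯ minor (natural minor) are F♯m (i), G♯dim (ii°), A (III), Bm (iv), C♯m (v), D (VI), E (VII) — F♯ minor is indeed i.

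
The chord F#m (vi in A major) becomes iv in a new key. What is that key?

The numeral iv denotes a minor triad on scale degree 4. With F# on degree 4, the tonic of the new key is C#.
Degree 4 carries a minor triad in minor keys, so the destination is C# minor.
Check: the diatonic triads of C# minor (natural minor) are C#m (i), D#dim (ii°), E (III), F#m (iv), G#m (v), A (VI), B (VII) — F#m is indeed iv.

C# minor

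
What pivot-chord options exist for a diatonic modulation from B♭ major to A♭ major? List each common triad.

Triads in B♭ major: B♭ major (I), C minor (ii), D minor (iii), E♭ major (IV), F major (V), G minor (vi), A diminished (vii°).
Triads in A♭ major: A♭ major (I), B♭ minor (ii), C minor (iii), D♭ major (IV), E♭ major (V), F minor (vi), G diminished (vii°).
Shared triads with their functions: C minor (ii in B♭ major, iii in A♭ major); E♭ major (IV in B♭ major, V in A♭ major).

Cm, E♭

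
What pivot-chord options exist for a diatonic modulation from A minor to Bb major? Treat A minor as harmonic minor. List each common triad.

Triads in A minor (harmonic minor): Am (i), Bdim (ii°), Caug (III+), Dm (iv), E (V), F (VI), G#dim (vii°).
Triads in Bb major: Bb (I), Cm (ii), Dm (iii), Eb (IV), F (V), Gm (vi), Adim (vii°).
Shared triads with their functions: Dm (iv in A minor, iii in Bb major); F (VI in A minor, V in Bb major).

Dm, F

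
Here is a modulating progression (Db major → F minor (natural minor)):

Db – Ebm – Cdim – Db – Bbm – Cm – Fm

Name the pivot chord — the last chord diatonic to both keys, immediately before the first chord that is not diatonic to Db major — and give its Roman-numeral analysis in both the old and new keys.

Chords diatonic to Db major: Db, Ebm, Fm, Gb, Ab, Bbm, Cdim.
Reading the progression, the first chord not in that set is Cm, so the modulation leaves Db major there.
The chord immediately before Cm is Bbm, which is diatonic to both keys: vi in Db major and iv in F minor.

Bbm — vi in Db major, iv in F minor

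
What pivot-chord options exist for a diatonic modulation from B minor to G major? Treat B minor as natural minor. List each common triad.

Triads in B minor (natural minor): B minor (i), C# diminished (ii°), D major (III), E minor (iv), F# minor (v), G major (VI), A major (VII).
Triads in G major: G major (I), A minor (ii), B minor (iii), C major (IV), D major (V), E minor (vi), F# diminished (vii°).
Shared triads with their functions: B minor (i in B minor, iii in G major); D major (III in B minor, V in G major); E minor (iv in B minor, vi in G major); G major (VI in B minor, I in G major).

Bm, D, Em, G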